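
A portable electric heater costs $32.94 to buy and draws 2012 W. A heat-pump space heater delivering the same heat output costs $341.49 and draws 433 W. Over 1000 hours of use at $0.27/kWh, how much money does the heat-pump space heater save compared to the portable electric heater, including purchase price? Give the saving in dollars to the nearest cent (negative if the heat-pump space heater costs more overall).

portable electric heater: $32.94 + (2012/1000) kW × 1000 h × $0.27 = $32.94 + $543.24 = $576.18
heat-pump space heater: $341.49 + (433/1000) kW × 1000 h × $0.27 = $341.49 + $116.91 = $458.4
Saving = $576.18 − $458.4 = $117.78

$117.78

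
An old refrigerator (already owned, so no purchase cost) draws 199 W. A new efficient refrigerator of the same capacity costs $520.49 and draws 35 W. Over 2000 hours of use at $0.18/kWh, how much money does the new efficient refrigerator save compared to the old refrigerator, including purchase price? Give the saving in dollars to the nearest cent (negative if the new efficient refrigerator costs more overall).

-$461.45

old refrigerator: $0.00 + (199/1000) kW × 2000 h × $0.18 = $0.00 + $71.64 = $71.64
new efficient refrigerator: $520.49 + (35/1000) kW × 2000 h × $0.18 = $520.49 + $12.6 = $533.09
Saving = $71.64 − $533.09 = −$461.45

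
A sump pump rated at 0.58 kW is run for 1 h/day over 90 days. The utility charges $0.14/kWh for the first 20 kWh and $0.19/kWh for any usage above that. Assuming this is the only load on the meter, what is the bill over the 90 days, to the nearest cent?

$8.92

Runtime = 1 h/day × 90 days = 90 h
Energy = 0.58 kW × 90 h = 52.2 kWh
Tier 1 (0–20 kWh): 20 × $0.14 = $2.8
Above 20 kWh: 32.2 × $0.19 = $6.118
Bill = $8.92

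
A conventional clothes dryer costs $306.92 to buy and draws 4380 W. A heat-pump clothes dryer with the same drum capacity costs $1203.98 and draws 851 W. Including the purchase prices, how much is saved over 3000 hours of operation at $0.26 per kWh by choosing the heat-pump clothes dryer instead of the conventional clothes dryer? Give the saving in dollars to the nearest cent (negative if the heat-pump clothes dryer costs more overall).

$1855.56

conventional clothes dryer: $306.92 + (4380/1000) kW × 3000 h × $0.26 = $306.92 + $3416.4 = $3723.32
heat-pump clothes dryer: $1203.98 + (851/1000) kW × 3000 h × $0.26 = $1203.98 + $663.78 = $1867.76
Saving = $3723.32 − $1867.76 = $1855.56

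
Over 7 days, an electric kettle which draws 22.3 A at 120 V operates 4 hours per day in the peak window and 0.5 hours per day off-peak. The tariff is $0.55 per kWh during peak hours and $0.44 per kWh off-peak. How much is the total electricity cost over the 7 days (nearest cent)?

Power = 22.3 A × 120 V = 2676 W = 2.676 kW
Peak energy = 2.676 kW × 4 h × 7 = 74.928 kWh
Off-peak energy = 2.676 kW × 0.5 h × 7 = 9.366 kWh
Cost = 74.928 × $0.55 + 9.366 × $0.44 = $41.2104 + $4.12104 = $45.33

$45.33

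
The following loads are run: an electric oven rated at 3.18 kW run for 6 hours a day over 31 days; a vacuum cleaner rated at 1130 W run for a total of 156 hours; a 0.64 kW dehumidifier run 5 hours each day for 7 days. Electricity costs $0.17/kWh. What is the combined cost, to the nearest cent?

$134.33

electric oven: Runtime = 6 h/day × 31 days = 186 h
electric oven: 3.18 kW × 186 h = 591.48 kWh
vacuum cleaner: 1.13 kW × 156 h = 176.28 kWh
dehumidifier: Runtime = 5 h/day × 7 days = 35 h
dehumidifier: 0.64 kW × 35 h = 22.4 kWh
Total energy = 790.16 kWh
Cost = 790.16 × $0.17 = $134.33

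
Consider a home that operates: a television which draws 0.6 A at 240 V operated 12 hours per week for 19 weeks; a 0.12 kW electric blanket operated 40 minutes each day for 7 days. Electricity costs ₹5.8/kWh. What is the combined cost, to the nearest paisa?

television: Power = 0.6 A × 240 V = 144 W = 0.144 kW
television: Runtime = 12 h/week × 19 weeks = 228 h
television: 0.144 kW × 228 h = 32.832 kWh
electric blanket: Runtime = 40 min × 7 = 280 min = 4.666666… h
electric blanket: 0.12 kW × 4.666666… h = 0.56 kWh
Total energy = 33.392 kWh
Cost = 33.392 × ₹5.8 = ₹193.67

₹193.67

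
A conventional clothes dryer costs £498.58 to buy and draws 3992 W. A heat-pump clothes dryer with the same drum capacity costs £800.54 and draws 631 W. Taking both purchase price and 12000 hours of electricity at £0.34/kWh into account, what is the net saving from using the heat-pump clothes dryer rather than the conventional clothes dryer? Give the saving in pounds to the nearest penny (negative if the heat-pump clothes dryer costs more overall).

conventional clothes dryer: £498.58 + (3992/1000) kW × 12000 h × £0.34 = £498.58 + £16287.36 = £16785.94
heat-pump clothes dryer: £800.54 + (631/1000) kW × 12000 h × £0.34 = £800.54 + £2574.48 = £3375.02
Saving = £16785.94 − £3375.02 = £13410.92

£13410.92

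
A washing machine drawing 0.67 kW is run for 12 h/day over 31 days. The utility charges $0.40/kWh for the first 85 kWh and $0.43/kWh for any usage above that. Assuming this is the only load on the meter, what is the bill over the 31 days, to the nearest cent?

$104.62

Runtime = 12 h/day × 31 days = 372 h
Energy = 0.67 kW × 372 h = 249.24 kWh
Tier 1 (0–85 kWh): 85 × $0.40 = $34
Above 85 kWh: 164.24 × $0.43 = $70.6232
Bill = $104.62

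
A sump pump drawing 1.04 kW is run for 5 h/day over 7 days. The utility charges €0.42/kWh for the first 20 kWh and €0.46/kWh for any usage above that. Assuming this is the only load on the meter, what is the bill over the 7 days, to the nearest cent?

Runtime = 5 h/day × 7 days = 35 h
Energy = 1.04 kW × 35 h = 36.4 kWh
Tier 1 (0–20 kWh): 20 × €0.42 = €8.4
Above 20 kWh: 16.4 × €0.46 = €7.544
Bill = €15.94

€15.94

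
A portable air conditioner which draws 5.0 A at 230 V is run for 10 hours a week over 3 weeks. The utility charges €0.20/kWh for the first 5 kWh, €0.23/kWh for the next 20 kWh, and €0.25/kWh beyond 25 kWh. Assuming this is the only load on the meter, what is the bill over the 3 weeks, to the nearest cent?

€7.98

Power = 5.0 A × 230 V = 1150 W = 1.15 kW
Runtime = 10 h/week × 3 weeks = 30 h
Energy = 1.15 kW × 30 h = 34.5 kWh
Tier 1 (0–5 kWh): 5 × €0.20 = €1
Tier 2 (5–25 kWh): 20 × €0.23 = €4.6
Above 25 kWh: 9.5 × €0.25 = €2.375
Bill = €7.98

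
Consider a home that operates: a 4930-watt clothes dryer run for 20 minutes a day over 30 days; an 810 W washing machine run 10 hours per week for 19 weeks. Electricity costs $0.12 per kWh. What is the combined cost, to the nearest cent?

$24.38

clothes dryer: Runtime = 20 min × 30 = 600 min = 10 h
clothes dryer: 4.93 kW × 10 h = 49.3 kWh
washing machine: Runtime = 10 h/week × 19 weeks = 190 h
washing machine: 0.81 kW × 190 h = 153.9 kWh
Total energy = 203.2 kWh
Cost = 203.2 × $0.12 = $24.38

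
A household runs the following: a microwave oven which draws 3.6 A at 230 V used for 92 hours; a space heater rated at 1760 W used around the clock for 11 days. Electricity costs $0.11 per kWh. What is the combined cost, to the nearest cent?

microwave oven: Power = 3.6 A × 230 V = 828 W = 0.828 kW
microwave oven: 0.828 kW × 92 h = 76.176 kWh
space heater: Runtime = 24 h × 11 = 264 h
space heater: 1.76 kW × 264 h = 464.64 kWh
Total energy = 540.816 kWh
Cost = 540.816 × $0.11 = $59.49

$59.49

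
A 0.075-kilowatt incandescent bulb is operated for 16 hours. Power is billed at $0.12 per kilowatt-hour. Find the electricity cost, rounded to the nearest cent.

Energy = 0.075 kW × 16 h = 1.2 kWh
Cost = 1.2 kWh × $0.12/kWh = $0.14

$0.14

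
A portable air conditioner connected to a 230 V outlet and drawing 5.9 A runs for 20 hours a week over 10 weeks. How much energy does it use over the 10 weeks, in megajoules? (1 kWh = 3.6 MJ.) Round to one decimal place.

Power = 5.9 A × 230 V = 1357 W = 1.357 kW
Runtime = 20 h/week × 10 weeks = 200 h
Energy = 1.357 kW × 200 h = 271.4 kWh
= 271.4 × 3.6 MJ = 977.0 MJ

977.0 MJ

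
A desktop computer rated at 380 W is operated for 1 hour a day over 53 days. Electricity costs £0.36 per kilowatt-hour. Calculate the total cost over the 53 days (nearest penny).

Runtime = 1 h/day × 53 days = 53 h
Energy = 0.38 kW × 53 h = 20.14 kWh
Cost = 20.14 kWh × £0.36/kWh = £7.25

£7.25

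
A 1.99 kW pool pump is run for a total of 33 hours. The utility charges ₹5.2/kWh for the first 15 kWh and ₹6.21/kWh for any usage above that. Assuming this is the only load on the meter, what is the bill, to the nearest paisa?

₹392.66

Energy = 1.99 kW × 33 h = 65.67 kWh
Tier 1 (0–15 kWh): 15 × ₹5.2 = ₹78
Above 15 kWh: 50.67 × ₹6.21 = ₹314.6607
Bill = ₹392.66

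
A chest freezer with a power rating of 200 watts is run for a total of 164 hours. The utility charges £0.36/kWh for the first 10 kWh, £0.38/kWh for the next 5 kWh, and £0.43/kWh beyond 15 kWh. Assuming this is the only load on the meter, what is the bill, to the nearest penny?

Energy = 0.2 kW × 164 h = 32.8 kWh
Tier 1 (0–10 kWh): 10 × £0.36 = £3.6
Tier 2 (10–15 kWh): 5 × £0.38 = £1.9
Above 15 kWh: 17.8 × £0.43 = £7.654
Bill = £13.15

£13.15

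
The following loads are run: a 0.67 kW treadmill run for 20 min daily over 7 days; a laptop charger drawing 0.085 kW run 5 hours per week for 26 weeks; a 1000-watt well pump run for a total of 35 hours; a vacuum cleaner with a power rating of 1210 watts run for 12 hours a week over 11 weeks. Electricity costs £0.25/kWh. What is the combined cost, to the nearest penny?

£51.83

treadmill: Runtime = 20 min × 7 = 140 min = 2.333333… h
treadmill: 0.67 kW × 2.333333… h = 1.563333… kWh
laptop charger: Runtime = 5 h/week × 26 weeks = 130 h
laptop charger: 0.085 kW × 130 h = 11.05 kWh
well pump: 1 kW × 35 h = 35 kWh
vacuum cleaner: Runtime = 12 h/week × 11 weeks = 132 h
vacuum cleaner: 1.21 kW × 132 h = 159.72 kWh
Total energy = 207.333333… kWh
Cost = 207.333333… × £0.25 = £51.83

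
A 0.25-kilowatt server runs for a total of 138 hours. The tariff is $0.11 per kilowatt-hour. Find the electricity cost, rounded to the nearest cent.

Energy = 0.25 kW × 138 h = 34.5 kWh
Cost = 34.5 kWh × $0.11/kWh = $3.80

$3.80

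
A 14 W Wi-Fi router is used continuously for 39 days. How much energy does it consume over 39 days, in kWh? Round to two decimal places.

Runtime = 24 h × 39 = 936 h
Energy = 0.014 kW × 936 h = 13.104 kWh ≈ 13.10 kWh

13.10 kWh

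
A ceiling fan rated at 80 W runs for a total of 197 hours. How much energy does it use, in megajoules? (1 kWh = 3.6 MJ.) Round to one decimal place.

56.7 MJ

Energy = 0.08 kW × 197 h = 15.76 kWh
= 15.76 × 3.6 MJ = 56.7 MJ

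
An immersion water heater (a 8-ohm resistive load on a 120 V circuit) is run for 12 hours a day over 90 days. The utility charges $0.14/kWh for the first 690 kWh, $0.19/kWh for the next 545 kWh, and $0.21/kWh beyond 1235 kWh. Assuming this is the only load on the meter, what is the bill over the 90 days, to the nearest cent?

$349.04

Power = V²/R = 120²/8 = 1800 W = 1.8 kW
Runtime = 12 h/day × 90 days = 1080 h
Energy = 1.8 kW × 1080 h = 1944 kWh
Tier 1 (0–690 kWh): 690 × $0.14 = $96.6
Tier 2 (690–1235 kWh): 545 × $0.19 = $103.55
Above 1235 kWh: 709 × $0.21 = $148.89
Bill = $349.04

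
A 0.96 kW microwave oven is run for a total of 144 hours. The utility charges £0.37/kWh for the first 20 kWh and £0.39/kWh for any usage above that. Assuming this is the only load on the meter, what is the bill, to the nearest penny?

£53.51

Energy = 0.96 kW × 144 h = 138.24 kWh
Tier 1 (0–20 kWh): 20 × £0.37 = £7.4
Above 20 kWh: 118.24 × £0.39 = £46.1136
Bill = £53.51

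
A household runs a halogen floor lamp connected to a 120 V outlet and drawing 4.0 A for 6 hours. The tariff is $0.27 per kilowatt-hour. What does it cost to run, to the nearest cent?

$0.78

Power = 4.0 A × 120 V = 480 W = 0.48 kW
Energy = 0.48 kW × 6 h = 2.88 kWh
Cost = 2.88 kWh × $0.27/kWh = $0.78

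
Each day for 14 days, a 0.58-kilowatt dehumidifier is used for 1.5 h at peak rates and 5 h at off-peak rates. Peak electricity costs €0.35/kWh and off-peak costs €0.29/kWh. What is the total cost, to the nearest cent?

Peak energy = 0.58 kW × 1.5 h × 14 = 12.18 kWh
Off-peak energy = 0.58 kW × 5 h × 14 = 40.6 kWh
Cost = 12.18 × €0.35 + 40.6 × €0.29 = €4.263 + €11.774 = €16.04

€16.04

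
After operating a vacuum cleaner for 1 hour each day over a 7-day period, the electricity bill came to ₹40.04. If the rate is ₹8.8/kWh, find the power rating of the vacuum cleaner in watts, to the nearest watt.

650 W

Energy = ₹40.04 ÷ ₹8.8/kWh = 4.55 kWh
Runtime = 1 h/day × 7 days = 7 h
Power = 4.55 kWh ÷ 7 h = 0.65 kW = 650 W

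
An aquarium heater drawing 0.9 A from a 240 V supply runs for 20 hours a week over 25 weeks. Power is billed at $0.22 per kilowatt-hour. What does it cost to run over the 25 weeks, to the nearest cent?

$23.76

Power = 0.9 A × 240 V = 216 W = 0.216 kW
Runtime = 20 h/week × 25 weeks = 500 h
Energy = 0.216 kW × 500 h = 108 kWh
Cost = 108 kWh × $0.22/kWh = $23.76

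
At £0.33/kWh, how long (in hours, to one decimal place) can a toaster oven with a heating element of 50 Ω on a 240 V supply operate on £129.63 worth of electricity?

341.0 h

Power = V²/R = 240²/50 = 1152 W = 1.152 kW
Energy available = £129.63 ÷ £0.33/kWh = 392.8182 kWh
Hours = 392.8182 kWh ÷ 1.152 kW = 341.0 h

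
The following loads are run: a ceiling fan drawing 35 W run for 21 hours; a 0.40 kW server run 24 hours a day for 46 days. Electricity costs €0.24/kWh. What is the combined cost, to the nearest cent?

ceiling fan: 0.035 kW × 21 h = 0.735 kWh
server: Runtime = 24 h × 46 = 1104 h
server: 0.4 kW × 1104 h = 441.6 kWh
Total energy = 442.335 kWh
Cost = 442.335 × €0.24 = €106.16

€106.16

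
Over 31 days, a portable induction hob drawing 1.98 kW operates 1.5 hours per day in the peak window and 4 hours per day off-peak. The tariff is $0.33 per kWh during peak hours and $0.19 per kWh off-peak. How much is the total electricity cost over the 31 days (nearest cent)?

$77.03

Peak energy = 1.98 kW × 1.5 h × 31 = 92.07 kWh
Off-peak energy = 1.98 kW × 4 h × 31 = 245.52 kWh
Cost = 92.07 × $0.33 + 245.52 × $0.19 = $30.3831 + $46.6488 = $77.03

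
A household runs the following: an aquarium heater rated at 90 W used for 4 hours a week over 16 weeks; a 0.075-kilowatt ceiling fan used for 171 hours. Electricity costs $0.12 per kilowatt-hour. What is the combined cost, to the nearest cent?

$2.23

aquarium heater: Runtime = 4 h/week × 16 weeks = 64 h
aquarium heater: 0.09 kW × 64 h = 5.76 kWh
ceiling fan: 0.075 kW × 171 h = 12.825 kWh
Total energy = 18.585 kWh
Cost = 18.585 × $0.12 = $2.23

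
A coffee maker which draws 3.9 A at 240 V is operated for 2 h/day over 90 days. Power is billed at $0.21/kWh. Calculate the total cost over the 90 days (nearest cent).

$35.38

Power = 3.9 A × 240 V = 936 W = 0.936 kW
Runtime = 2 h/day × 90 days = 180 h
Energy = 0.936 kW × 180 h = 168.48 kWh
Cost = 168.48 kWh × $0.21/kWh = $35.38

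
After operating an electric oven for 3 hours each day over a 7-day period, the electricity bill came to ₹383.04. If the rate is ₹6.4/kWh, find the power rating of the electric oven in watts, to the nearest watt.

Energy = ₹383.04 ÷ ₹6.4/kWh = 59.85 kWh
Runtime = 3 h/day × 7 days = 21 h
Power = 59.85 kWh ÷ 21 h = 2.85 kW = 2850 W

2850 W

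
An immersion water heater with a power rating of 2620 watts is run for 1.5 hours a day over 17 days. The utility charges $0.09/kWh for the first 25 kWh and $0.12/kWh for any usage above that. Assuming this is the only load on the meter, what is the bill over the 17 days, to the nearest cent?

$7.27

Runtime = 1.5 h/day × 17 days = 25.5 h
Energy = 2.62 kW × 25.5 h = 66.81 kWh
Tier 1 (0–25 kWh): 25 × $0.09 = $2.25
Above 25 kWh: 41.81 × $0.12 = $5.0172
Bill = $7.27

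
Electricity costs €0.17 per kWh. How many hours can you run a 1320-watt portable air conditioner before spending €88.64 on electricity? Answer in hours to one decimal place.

395.0 h

Energy available = €88.64 ÷ €0.17/kWh = 521.4118 kWh
Hours = 521.4118 kWh ÷ 1.32 kW = 395.0 h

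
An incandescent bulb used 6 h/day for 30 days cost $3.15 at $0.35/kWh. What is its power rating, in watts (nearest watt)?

50 W

Energy = $3.15 ÷ $0.35/kWh = 9 kWh
Runtime = 6 h/day × 30 days = 180 h
Power = 9 kWh ÷ 180 h = 0.05 kW = 50 W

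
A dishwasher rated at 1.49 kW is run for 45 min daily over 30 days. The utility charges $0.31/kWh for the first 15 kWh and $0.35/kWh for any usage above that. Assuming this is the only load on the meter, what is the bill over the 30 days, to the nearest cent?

$11.13

Runtime = 45 min × 30 = 1350 min = 22.5 h
Energy = 1.49 kW × 22.5 h = 33.525 kWh
Tier 1 (0–15 kWh): 15 × $0.31 = $4.65
Above 15 kWh: 18.525 × $0.35 = $6.48375
Bill = $11.13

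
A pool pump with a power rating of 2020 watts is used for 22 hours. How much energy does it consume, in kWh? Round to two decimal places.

Energy = 2.02 kW × 22 h = 44.44 kWh

44.44 kWh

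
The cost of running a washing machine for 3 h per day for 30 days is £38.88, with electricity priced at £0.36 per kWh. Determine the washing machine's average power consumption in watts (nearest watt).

1200 W

Energy = £38.88 ÷ £0.36/kWh = 108 kWh
Runtime = 3 h/day × 30 days = 90 h
Power = 108 kWh ÷ 90 h = 1.2 kW = 1200 W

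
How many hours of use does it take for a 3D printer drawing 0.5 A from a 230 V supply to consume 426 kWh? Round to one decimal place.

3704.3 h

Power = 0.5 A × 230 V = 115 W = 0.115 kW
Hours = 426 kWh ÷ 0.115 kW = 3704.3 h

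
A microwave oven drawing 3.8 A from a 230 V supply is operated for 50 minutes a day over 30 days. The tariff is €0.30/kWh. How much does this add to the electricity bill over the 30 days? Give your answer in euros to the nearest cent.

Power = 3.8 A × 230 V = 874 W = 0.874 kW
Runtime = 50 min × 30 = 1500 min = 25 h
Energy = 0.874 kW × 25 h = 21.85 kWh
Cost = 21.85 kWh × €0.30/kWh = €6.56

€6.56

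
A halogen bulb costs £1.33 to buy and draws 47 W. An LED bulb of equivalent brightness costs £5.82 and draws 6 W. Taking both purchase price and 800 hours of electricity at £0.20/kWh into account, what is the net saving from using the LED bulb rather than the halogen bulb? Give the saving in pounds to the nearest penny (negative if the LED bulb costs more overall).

£2.07

halogen bulb: £1.33 + (47/1000) kW × 800 h × £0.20 = £1.33 + £7.52 = £8.85
LED bulb: £5.82 + (6/1000) kW × 800 h × £0.20 = £5.82 + £0.96 = £6.78
Saving = £8.85 − £6.78 = £2.07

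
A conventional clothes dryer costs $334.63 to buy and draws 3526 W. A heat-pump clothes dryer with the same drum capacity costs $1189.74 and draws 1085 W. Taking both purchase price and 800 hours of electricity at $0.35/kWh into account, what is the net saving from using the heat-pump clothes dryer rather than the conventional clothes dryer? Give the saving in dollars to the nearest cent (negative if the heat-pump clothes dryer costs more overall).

conventional clothes dryer: $334.63 + (3526/1000) kW × 800 h × $0.35 = $334.63 + $987.28 = $1321.91
heat-pump clothes dryer: $1189.74 + (1085/1000) kW × 800 h × $0.35 = $1189.74 + $303.8 = $1493.54
Saving = $1321.91 − $1493.54 = −$171.63

-$171.63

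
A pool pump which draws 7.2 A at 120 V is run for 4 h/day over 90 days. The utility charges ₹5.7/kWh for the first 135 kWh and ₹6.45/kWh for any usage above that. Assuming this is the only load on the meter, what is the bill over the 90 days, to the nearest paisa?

₹1904.96

Power = 7.2 A × 120 V = 864 W = 0.864 kW
Runtime = 4 h/day × 90 days = 360 h
Energy = 0.864 kW × 360 h = 311.04 kWh
Tier 1 (0–135 kWh): 135 × ₹5.7 = ₹769.5
Above 135 kWh: 176.04 × ₹6.45 = ₹1135.458
Bill = ₹1904.96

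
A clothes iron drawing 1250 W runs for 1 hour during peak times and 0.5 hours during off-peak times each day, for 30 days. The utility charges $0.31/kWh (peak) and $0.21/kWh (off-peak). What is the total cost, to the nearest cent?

$15.56

Peak energy = 1.25 kW × 1 h × 30 = 37.5 kWh
Off-peak energy = 1.25 kW × 0.5 h × 30 = 18.75 kWh
Cost = 37.5 × $0.31 + 18.75 × $0.21 = $11.625 + $3.9375 = $15.56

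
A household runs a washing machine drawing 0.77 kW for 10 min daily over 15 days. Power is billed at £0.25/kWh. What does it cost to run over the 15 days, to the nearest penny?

£0.48

Runtime = 10 min × 15 = 150 min = 2.5 h
Energy = 0.77 kW × 2.5 h = 1.925 kWh
Cost = 1.925 kWh × £0.25/kWh = £0.48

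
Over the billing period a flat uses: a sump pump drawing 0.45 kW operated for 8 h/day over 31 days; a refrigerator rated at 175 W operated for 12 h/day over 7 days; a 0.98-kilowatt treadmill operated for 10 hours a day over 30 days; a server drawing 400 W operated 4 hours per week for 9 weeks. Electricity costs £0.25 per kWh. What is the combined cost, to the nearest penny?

£108.68

sump pump: Runtime = 8 h/day × 31 days = 248 h
sump pump: 0.45 kW × 248 h = 111.6 kWh
refrigerator: Runtime = 12 h/day × 7 days = 84 h
refrigerator: 0.175 kW × 84 h = 14.7 kWh
treadmill: Runtime = 10 h/day × 30 days = 300 h
treadmill: 0.98 kW × 300 h = 294 kWh
server: Runtime = 4 h/week × 9 weeks = 36 h
server: 0.4 kW × 36 h = 14.4 kWh
Total energy = 434.7 kWh
Cost = 434.7 × £0.25 = £108.68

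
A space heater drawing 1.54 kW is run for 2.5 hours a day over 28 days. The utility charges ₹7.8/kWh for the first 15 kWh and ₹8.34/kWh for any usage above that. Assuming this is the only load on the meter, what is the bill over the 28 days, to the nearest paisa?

Runtime = 2.5 h/day × 28 days = 70 h
Energy = 1.54 kW × 70 h = 107.8 kWh
Tier 1 (0–15 kWh): 15 × ₹7.8 = ₹117
Above 15 kWh: 92.8 × ₹8.34 = ₹773.952
Bill = ₹890.95

₹890.95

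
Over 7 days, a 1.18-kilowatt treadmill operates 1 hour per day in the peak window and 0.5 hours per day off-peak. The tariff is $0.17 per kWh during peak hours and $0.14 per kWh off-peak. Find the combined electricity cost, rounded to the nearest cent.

Peak energy = 1.18 kW × 1 h × 7 = 8.26 kWh
Off-peak energy = 1.18 kW × 0.5 h × 7 = 4.13 kWh
Cost = 8.26 × $0.17 + 4.13 × $0.14 = $1.4042 + $0.5782 = $1.98

$1.98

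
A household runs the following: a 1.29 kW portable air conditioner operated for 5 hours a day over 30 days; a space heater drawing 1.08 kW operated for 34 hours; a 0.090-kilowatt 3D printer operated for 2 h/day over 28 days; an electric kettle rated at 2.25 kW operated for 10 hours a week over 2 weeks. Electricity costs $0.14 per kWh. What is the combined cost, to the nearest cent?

$39.24

portable air conditioner: Runtime = 5 h/day × 30 days = 150 h
portable air conditioner: 1.29 kW × 150 h = 193.5 kWh
space heater: 1.08 kW × 34 h = 36.72 kWh
3D printer: Runtime = 2 h/day × 28 days = 56 h
3D printer: 0.09 kW × 56 h = 5.04 kWh
electric kettle: Runtime = 10 h/week × 2 weeks = 20 h
electric kettle: 2.25 kW × 20 h = 45 kWh
Total energy = 280.26 kWh
Cost = 280.26 × $0.14 = $39.24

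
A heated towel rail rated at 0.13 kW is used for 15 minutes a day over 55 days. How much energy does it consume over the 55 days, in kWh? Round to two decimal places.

1.79 kWh

Runtime = 15 min × 55 = 825 min = 13.75 h
Energy = 0.13 kW × 13.75 h = 1.7875 kWh ≈ 1.79 kWh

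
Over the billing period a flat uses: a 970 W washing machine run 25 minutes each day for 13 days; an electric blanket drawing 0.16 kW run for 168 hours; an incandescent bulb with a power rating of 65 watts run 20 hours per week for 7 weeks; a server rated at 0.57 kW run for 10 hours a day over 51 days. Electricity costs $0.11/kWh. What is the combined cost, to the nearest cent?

$36.51

washing machine: Runtime = 25 min × 13 = 325 min = 5.416666… h
washing machine: 0.97 kW × 5.416666… h = 5.254166… kWh
electric blanket: 0.16 kW × 168 h = 26.88 kWh
incandescent bulb: Runtime = 20 h/week × 7 weeks = 140 h
incandescent bulb: 0.065 kW × 140 h = 9.1 kWh
server: Runtime = 10 h/day × 51 days = 510 h
server: 0.57 kW × 510 h = 290.7 kWh
Total energy = 331.934166… kWh
Cost = 331.934166… × $0.11 = $36.51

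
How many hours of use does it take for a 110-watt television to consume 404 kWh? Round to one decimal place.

Hours = 404 kWh ÷ 0.11 kW = 3672.7 h

3672.7 h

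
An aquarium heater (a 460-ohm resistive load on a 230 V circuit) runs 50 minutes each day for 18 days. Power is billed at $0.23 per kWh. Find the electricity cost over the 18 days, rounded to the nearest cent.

$0.40

Power = V²/R = 230²/460 = 115 W = 0.115 kW
Runtime = 50 min × 18 = 900 min = 15 h
Energy = 0.115 kW × 15 h = 1.725 kWh
Cost = 1.725 kWh × $0.23/kWh = $0.40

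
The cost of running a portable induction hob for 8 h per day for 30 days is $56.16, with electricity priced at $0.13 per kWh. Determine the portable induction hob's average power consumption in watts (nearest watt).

Energy = $56.16 ÷ $0.13/kWh = 432 kWh
Runtime = 8 h/day × 30 days = 240 h
Power = 432 kWh ÷ 240 h = 1.8 kW = 1800 W

1800 W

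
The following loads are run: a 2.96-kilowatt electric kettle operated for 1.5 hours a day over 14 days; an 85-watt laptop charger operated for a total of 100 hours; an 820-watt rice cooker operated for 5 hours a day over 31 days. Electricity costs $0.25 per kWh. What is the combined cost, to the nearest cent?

$49.44

electric kettle: Runtime = 1.5 h/day × 14 days = 21 h
electric kettle: 2.96 kW × 21 h = 62.16 kWh
laptop charger: 0.085 kW × 100 h = 8.5 kWh
rice cooker: Runtime = 5 h/day × 31 days = 155 h
rice cooker: 0.82 kW × 155 h = 127.1 kWh
Total energy = 197.76 kWh
Cost = 197.76 × $0.25 = $49.44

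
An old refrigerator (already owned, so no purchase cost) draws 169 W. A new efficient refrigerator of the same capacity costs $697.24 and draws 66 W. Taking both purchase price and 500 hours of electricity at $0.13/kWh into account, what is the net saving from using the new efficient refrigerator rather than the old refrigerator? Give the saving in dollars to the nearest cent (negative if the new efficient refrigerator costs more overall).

old refrigerator: $0.00 + (169/1000) kW × 500 h × $0.13 = $0.00 + $10.985 = $10.985
new efficient refrigerator: $697.24 + (66/1000) kW × 500 h × $0.13 = $697.24 + $4.29 = $701.53
Saving = $10.985 − $701.53 = −$690.545 → -$690.55

-$690.55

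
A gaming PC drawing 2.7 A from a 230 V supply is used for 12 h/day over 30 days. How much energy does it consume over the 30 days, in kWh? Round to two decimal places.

223.56 kWh

Power = 2.7 A × 230 V = 621 W = 0.621 kW
Runtime = 12 h/day × 30 days = 360 h
Energy = 0.621 kW × 360 h = 223.56 kWh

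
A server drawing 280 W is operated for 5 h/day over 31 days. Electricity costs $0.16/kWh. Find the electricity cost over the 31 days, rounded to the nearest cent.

$6.94

Runtime = 5 h/day × 31 days = 155 h
Energy = 0.28 kW × 155 h = 43.4 kWh
Cost = 43.4 kWh × $0.16/kWh = $6.94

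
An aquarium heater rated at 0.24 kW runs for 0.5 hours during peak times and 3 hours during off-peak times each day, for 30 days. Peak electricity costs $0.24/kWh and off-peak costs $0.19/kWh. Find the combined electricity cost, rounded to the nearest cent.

$4.97

Peak energy = 0.24 kW × 0.5 h × 30 = 3.6 kWh
Off-peak energy = 0.24 kW × 3 h × 30 = 21.6 kWh
Cost = 3.6 × $0.24 + 21.6 × $0.19 = $0.864 + $4.104 = $4.97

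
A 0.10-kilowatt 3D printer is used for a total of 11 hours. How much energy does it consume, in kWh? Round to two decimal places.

1.10 kWh

Energy = 0.1 kW × 11 h = 1.1 kWh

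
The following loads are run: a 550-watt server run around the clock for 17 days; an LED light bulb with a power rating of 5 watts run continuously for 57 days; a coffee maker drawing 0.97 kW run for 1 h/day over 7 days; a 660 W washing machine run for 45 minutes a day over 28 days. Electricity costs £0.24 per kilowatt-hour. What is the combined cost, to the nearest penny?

£60.45

server: Runtime = 24 h × 17 = 408 h
server: 0.55 kW × 408 h = 224.4 kWh
LED light bulb: Runtime = 24 h × 57 = 1368 h
LED light bulb: 0.005 kW × 1368 h = 6.84 kWh
coffee maker: Runtime = 1 h/day × 7 days = 7 h
coffee maker: 0.97 kW × 7 h = 6.79 kWh
washing machine: Runtime = 45 min × 28 = 1260 min = 21 h
washing machine: 0.66 kW × 21 h = 13.86 kWh
Total energy = 251.89 kWh
Cost = 251.89 × £0.24 = £60.45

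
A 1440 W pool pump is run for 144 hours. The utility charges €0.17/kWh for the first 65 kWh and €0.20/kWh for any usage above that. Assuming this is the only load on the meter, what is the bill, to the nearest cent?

€39.52

Energy = 1.44 kW × 144 h = 207.36 kWh
Tier 1 (0–65 kWh): 65 × €0.17 = €11.05
Above 65 kWh: 142.36 × €0.20 = €28.472
Bill = €39.52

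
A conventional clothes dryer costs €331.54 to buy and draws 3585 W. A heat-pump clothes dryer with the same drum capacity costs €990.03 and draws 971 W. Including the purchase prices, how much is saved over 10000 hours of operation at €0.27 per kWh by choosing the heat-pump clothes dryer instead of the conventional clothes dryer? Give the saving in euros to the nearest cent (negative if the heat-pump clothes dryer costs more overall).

€6399.31

conventional clothes dryer: €331.54 + (3585/1000) kW × 10000 h × €0.27 = €331.54 + €9679.5 = €10011.04
heat-pump clothes dryer: €990.03 + (971/1000) kW × 10000 h × €0.27 = €990.03 + €2621.7 = €3611.73
Saving = €10011.04 − €3611.73 = €6399.31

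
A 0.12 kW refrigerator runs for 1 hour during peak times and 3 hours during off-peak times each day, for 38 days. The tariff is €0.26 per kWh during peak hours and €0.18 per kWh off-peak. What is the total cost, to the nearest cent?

€3.65

Peak energy = 0.12 kW × 1 h × 38 = 4.56 kWh
Off-peak energy = 0.12 kW × 3 h × 38 = 13.68 kWh
Cost = 4.56 × €0.26 + 13.68 × €0.18 = €1.1856 + €2.4624 = €3.65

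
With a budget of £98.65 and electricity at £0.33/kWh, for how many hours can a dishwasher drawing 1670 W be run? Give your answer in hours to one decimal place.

Energy available = £98.65 ÷ £0.33/kWh = 298.9394 kWh
Hours = 298.9394 kWh ÷ 1.67 kW = 179.0 h

179.0 h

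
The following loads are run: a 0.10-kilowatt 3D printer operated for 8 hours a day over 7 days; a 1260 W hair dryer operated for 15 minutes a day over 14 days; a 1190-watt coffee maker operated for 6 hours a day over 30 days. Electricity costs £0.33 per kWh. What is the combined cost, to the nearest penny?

3D printer: Runtime = 8 h/day × 7 days = 56 h
3D printer: 0.1 kW × 56 h = 5.6 kWh
hair dryer: Runtime = 15 min × 14 = 210 min = 3.5 h
hair dryer: 1.26 kW × 3.5 h = 4.41 kWh
coffee maker: Runtime = 6 h/day × 30 days = 180 h
coffee maker: 1.19 kW × 180 h = 214.2 kWh
Total energy = 224.21 kWh
Cost = 224.21 × £0.33 = £73.99

£73.99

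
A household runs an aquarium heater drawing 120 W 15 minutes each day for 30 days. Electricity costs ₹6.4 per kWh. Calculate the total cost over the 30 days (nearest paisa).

Runtime = 15 min × 30 = 450 min = 7.5 h
Energy = 0.12 kW × 7.5 h = 0.9 kWh
Cost = 0.9 kWh × ₹6.4/kWh = ₹5.76

₹5.76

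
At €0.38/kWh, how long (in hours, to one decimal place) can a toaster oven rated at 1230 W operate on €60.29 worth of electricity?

129.0 h

Energy available = €60.29 ÷ €0.38/kWh = 158.6579 kWh
Hours = 158.6579 kWh ÷ 1.23 kW = 129.0 h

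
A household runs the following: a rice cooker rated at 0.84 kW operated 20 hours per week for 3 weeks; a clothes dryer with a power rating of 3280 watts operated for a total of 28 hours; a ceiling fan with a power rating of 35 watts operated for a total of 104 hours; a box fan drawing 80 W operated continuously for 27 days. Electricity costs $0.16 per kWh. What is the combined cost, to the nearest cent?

rice cooker: Runtime = 20 h/week × 3 weeks = 60 h
rice cooker: 0.84 kW × 60 h = 50.4 kWh
clothes dryer: 3.28 kW × 28 h = 91.84 kWh
ceiling fan: 0.035 kW × 104 h = 3.64 kWh
box fan: Runtime = 24 h × 27 = 648 h
box fan: 0.08 kW × 648 h = 51.84 kWh
Total energy = 197.72 kWh
Cost = 197.72 × $0.16 = $31.64

$31.64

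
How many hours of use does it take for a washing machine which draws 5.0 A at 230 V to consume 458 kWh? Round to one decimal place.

Power = 5.0 A × 230 V = 1150 W = 1.15 kW
Hours = 458 kWh ÷ 1.15 kW = 398.3 h

398.3 h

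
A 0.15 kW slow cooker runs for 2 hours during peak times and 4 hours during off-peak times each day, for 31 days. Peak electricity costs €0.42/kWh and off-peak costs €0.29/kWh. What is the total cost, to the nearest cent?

€9.30

Peak energy = 0.15 kW × 2 h × 31 = 9.3 kWh
Off-peak energy = 0.15 kW × 4 h × 31 = 18.6 kWh
Cost = 9.3 × €0.42 + 18.6 × €0.29 = €3.906 + €5.394 = €9.30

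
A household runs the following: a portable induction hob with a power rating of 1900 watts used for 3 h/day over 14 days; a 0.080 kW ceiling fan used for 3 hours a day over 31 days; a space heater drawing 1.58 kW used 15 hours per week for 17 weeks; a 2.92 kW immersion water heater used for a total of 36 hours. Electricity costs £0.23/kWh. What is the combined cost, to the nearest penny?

portable induction hob: Runtime = 3 h/day × 14 days = 42 h
portable induction hob: 1.9 kW × 42 h = 79.8 kWh
ceiling fan: Runtime = 3 h/day × 31 days = 93 h
ceiling fan: 0.08 kW × 93 h = 7.44 kWh
space heater: Runtime = 15 h/week × 17 weeks = 255 h
space heater: 1.58 kW × 255 h = 402.9 kWh
immersion water heater: 2.92 kW × 36 h = 105.12 kWh
Total energy = 595.26 kWh
Cost = 595.26 × £0.23 = £136.91

£136.91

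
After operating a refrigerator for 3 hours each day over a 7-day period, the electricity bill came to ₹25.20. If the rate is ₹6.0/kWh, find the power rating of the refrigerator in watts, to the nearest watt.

Energy = ₹25.20 ÷ ₹6.0/kWh = 4.2 kWh
Runtime = 3 h/day × 7 days = 21 h
Power = 4.2 kWh ÷ 21 h = 0.2 kW = 200 W

200 W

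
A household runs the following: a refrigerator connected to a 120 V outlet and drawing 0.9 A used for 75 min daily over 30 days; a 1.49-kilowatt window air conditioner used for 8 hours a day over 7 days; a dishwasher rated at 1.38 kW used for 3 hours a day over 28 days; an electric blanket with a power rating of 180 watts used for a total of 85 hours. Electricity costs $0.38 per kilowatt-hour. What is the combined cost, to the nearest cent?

refrigerator: Power = 0.9 A × 120 V = 108 W = 0.108 kW
refrigerator: Runtime = 75 min × 30 = 2250 min = 37.5 h
refrigerator: 0.108 kW × 37.5 h = 4.05 kWh
window air conditioner: Runtime = 8 h/day × 7 days = 56 h
window air conditioner: 1.49 kW × 56 h = 83.44 kWh
dishwasher: Runtime = 3 h/day × 28 days = 84 h
dishwasher: 1.38 kW × 84 h = 115.92 kWh
electric blanket: 0.18 kW × 85 h = 15.3 kWh
Total energy = 218.71 kWh
Cost = 218.71 × $0.38 = $83.11

$83.11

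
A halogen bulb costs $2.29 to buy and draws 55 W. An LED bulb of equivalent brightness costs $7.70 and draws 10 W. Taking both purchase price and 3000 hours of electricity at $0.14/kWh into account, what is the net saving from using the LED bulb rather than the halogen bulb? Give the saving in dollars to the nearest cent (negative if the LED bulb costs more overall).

$13.49

halogen bulb: $2.29 + (55/1000) kW × 3000 h × $0.14 = $2.29 + $23.1 = $25.39
LED bulb: $7.70 + (10/1000) kW × 3000 h × $0.14 = $7.70 + $4.2 = $11.9
Saving = $25.39 − $11.9 = $13.49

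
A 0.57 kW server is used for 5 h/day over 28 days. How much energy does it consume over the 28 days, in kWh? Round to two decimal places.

Runtime = 5 h/day × 28 days = 140 h
Energy = 0.57 kW × 140 h = 79.8 kWh

79.80 kWh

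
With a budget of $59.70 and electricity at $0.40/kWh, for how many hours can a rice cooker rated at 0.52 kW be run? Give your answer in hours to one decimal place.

287.0 h

Energy available = $59.70 ÷ $0.40/kWh = 149.25 kWh
Hours = 149.25 kWh ÷ 0.52 kW = 287.0 h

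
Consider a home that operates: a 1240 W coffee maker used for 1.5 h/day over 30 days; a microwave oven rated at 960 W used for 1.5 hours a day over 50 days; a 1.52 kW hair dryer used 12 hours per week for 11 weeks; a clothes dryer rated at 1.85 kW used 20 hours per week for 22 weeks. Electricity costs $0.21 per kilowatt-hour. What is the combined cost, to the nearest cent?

coffee maker: Runtime = 1.5 h/day × 30 days = 45 h
coffee maker: 1.24 kW × 45 h = 55.8 kWh
microwave oven: Runtime = 1.5 h/day × 50 days = 75 h
microwave oven: 0.96 kW × 75 h = 72 kWh
hair dryer: Runtime = 12 h/week × 11 weeks = 132 h
hair dryer: 1.52 kW × 132 h = 200.64 kWh
clothes dryer: Runtime = 20 h/week × 22 weeks = 440 h
clothes dryer: 1.85 kW × 440 h = 814 kWh
Total energy = 1142.44 kWh
Cost = 1142.44 × $0.21 = $239.91

$239.91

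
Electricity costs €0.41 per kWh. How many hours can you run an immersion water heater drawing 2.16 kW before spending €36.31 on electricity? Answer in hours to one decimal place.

Energy available = €36.31 ÷ €0.41/kWh = 88.561 kWh
Hours = 88.561 kWh ÷ 2.16 kW = 41.0 h

41.0 h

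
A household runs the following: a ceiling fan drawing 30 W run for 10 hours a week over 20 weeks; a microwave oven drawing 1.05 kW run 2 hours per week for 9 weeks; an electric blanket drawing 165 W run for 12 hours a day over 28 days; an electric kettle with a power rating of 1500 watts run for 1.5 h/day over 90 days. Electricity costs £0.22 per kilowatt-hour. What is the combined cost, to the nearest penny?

ceiling fan: Runtime = 10 h/week × 20 weeks = 200 h
ceiling fan: 0.03 kW × 200 h = 6 kWh
microwave oven: Runtime = 2 h/week × 9 weeks = 18 h
microwave oven: 1.05 kW × 18 h = 18.9 kWh
electric blanket: Runtime = 12 h/day × 28 days = 336 h
electric blanket: 0.165 kW × 336 h = 55.44 kWh
electric kettle: Runtime = 1.5 h/day × 90 days = 135 h
electric kettle: 1.5 kW × 135 h = 202.5 kWh
Total energy = 282.84 kWh
Cost = 282.84 × £0.22 = £62.22

£62.22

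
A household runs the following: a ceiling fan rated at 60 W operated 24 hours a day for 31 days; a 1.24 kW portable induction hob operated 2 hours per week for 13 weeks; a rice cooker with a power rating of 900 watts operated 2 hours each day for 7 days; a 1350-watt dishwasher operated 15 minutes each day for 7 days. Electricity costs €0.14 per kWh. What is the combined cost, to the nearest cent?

€12.86

ceiling fan: Runtime = 24 h × 31 = 744 h
ceiling fan: 0.06 kW × 744 h = 44.64 kWh
portable induction hob: Runtime = 2 h/week × 13 weeks = 26 h
portable induction hob: 1.24 kW × 26 h = 32.24 kWh
rice cooker: Runtime = 2 h/day × 7 days = 14 h
rice cooker: 0.9 kW × 14 h = 12.6 kWh
dishwasher: Runtime = 15 min × 7 = 105 min = 1.75 h
dishwasher: 1.35 kW × 1.75 h = 2.3625 kWh
Total energy = 91.8425 kWh
Cost = 91.8425 × €0.14 = €12.86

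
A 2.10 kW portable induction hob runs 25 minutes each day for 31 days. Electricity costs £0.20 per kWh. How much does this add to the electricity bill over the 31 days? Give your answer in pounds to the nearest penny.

£5.43

Runtime = 25 min × 31 = 775 min = 12.916666… h
Energy = 2.1 kW × 12.916666… h = 27.125 kWh
Cost = 27.125 kWh × £0.20/kWh = £5.43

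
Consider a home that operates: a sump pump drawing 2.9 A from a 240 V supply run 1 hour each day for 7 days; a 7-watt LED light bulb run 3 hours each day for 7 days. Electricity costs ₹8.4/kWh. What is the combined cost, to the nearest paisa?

₹42.16

sump pump: Power = 2.9 A × 240 V = 696 W = 0.696 kW
sump pump: Runtime = 1 h/day × 7 days = 7 h
sump pump: 0.696 kW × 7 h = 4.872 kWh
LED light bulb: Runtime = 3 h/day × 7 days = 21 h
LED light bulb: 0.007 kW × 21 h = 0.147 kWh
Total energy = 5.019 kWh
Cost = 5.019 × ₹8.4 = ₹42.16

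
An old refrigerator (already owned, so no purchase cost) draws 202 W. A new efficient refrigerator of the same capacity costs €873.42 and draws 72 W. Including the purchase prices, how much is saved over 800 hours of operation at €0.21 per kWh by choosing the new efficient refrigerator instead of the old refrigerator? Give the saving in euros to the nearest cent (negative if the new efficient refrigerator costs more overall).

old refrigerator: €0.00 + (202/1000) kW × 800 h × €0.21 = €0.00 + €33.936 = €33.936
new efficient refrigerator: €873.42 + (72/1000) kW × 800 h × €0.21 = €873.42 + €12.096 = €885.516
Saving = €33.936 − €885.516 = −€851.58

-€851.58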